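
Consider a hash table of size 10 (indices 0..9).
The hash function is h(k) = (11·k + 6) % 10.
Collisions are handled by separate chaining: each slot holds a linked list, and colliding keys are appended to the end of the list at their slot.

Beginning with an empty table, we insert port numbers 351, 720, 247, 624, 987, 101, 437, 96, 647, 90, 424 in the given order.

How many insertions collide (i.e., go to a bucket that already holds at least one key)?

6

351 -> bucket 7
720 -> bucket 6
247 -> bucket 3
624 -> bucket 0
987 -> bucket 3 (collision)
101 -> bucket 7 (collision)
437 -> bucket 3 (collision)
96 -> bucket 2
647 -> bucket 3 (collision)
90 -> bucket 6 (collision)
424 -> bucket 0 (collision)
Final buckets:
0: 624 -> 424
1: ∅
2: 96
3: 247 -> 987 -> 437 -> 647
4: ∅
5: ∅
6: 720 -> 90
7: 351 -> 101
8: ∅
9: ∅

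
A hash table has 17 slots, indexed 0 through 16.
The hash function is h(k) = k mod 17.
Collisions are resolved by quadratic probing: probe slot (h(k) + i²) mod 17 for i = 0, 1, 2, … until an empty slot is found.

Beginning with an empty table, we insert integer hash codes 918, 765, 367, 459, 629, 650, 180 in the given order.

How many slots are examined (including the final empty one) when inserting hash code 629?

918: h=0 -> slot 0
765: h=0, probe 0,1 -> slot 1
367: h=10 -> slot 10
459: h=0, probe 0,1,4 -> slot 4
629: h=0, probe 0,1,4,9 -> slot 9
650: h=4, probe 4,5 -> slot 5
180: h=10, probe 10,11 -> slot 11
Table: [918, 765, —, —, 459, 650, —, —, —, 629, 367, 180, —, —, —, —, —]

4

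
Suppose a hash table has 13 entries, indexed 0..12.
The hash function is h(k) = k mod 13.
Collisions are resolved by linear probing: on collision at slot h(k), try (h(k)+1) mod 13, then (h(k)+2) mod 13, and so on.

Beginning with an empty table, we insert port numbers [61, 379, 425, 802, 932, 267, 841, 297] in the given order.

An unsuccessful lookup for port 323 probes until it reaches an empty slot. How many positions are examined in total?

Insert 61: h=9, slot 9 empty -> index 9.
Insert 379: h=2, slot 2 empty -> index 2.
Insert 425: h=9, slot 9 occupied -> index 10.
Insert 802: h=9, slots 9,10 occupied -> index 11.
Insert 932: h=9, slots 9,10,11 occupied -> index 12.
Insert 267: h=7, slot 7 empty -> index 7.
Insert 841: h=9, slots 9,10,11,12 occupied -> index 0.
Insert 297: h=11, slots 11,12,0 occupied -> index 1.
Table: [841, 297, 379, -, -, -, -, 267, -, 61, 425, 802, 932]
Lookup 323: h=11, probe 11,12,0,1,2,3 → slot 3 empty, not found.

6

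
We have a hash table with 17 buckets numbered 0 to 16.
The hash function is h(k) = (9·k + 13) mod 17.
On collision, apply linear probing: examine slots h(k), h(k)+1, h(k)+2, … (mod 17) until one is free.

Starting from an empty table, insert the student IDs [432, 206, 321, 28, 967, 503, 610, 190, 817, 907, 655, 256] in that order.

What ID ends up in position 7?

256

Insert 432: h=8, slot 8 empty => index 8.
Insert 206: h=14, slot 14 empty => index 14.
Insert 321: h=12, slot 12 empty => index 12.
Insert 28: h=10, slot 10 empty => index 10.
Insert 967: h=12, slot 12 occupied => index 13.
Insert 503: h=1, slot 1 empty => index 1.
Insert 610: h=12, slots 12,13,14 occupied => index 15.
Insert 190: h=6, slot 6 empty => index 6.
Insert 817: h=5, slot 5 empty => index 5.
Insert 907: h=16, slot 16 empty => index 16.
Insert 655: h=9, slot 9 empty => index 9.
Insert 256: h=5, slots 5,6 occupied => index 7.
Table: [-, 503, -, -, -, 817, 190, 256, 432, 655, 28, -, 321, 967, 206, 610, 907]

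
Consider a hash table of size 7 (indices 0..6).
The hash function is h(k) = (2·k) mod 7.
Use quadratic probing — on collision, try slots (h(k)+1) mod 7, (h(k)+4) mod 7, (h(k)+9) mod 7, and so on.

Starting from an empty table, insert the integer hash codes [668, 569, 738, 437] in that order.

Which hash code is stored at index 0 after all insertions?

Insert 668: h=6, slot 6 empty -> index 6.
Insert 569: h=4, slot 4 empty -> index 4.
Insert 738: h=6, slot 6 occupied -> index 0.
Insert 437: h=6, slots 6,0 occupied -> index 3.
Table: [738, _, _, 437, 569, _, 668]

738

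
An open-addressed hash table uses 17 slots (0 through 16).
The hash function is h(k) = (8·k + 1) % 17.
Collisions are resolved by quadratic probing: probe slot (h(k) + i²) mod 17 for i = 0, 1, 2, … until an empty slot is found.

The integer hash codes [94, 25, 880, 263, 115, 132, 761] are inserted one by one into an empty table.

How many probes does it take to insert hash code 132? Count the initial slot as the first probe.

3

94 hashes to 5; slot 5 is free => place at 5.
25 hashes to 14; slot 14 is free => place at 14.
880 hashes to 3; slot 3 is free => place at 3.
263 hashes to 14; 14 taken => place at 15.
115 hashes to 3; 3 taken => place at 4.
132 hashes to 3; 3,4 taken => place at 7.
761 hashes to 3; 3,4,7 taken => place at 12.
Table: [∅, ∅, ∅, 880, 115, 94, ∅, 132, ∅, ∅, ∅, ∅, 761, ∅, 25, 263, ∅]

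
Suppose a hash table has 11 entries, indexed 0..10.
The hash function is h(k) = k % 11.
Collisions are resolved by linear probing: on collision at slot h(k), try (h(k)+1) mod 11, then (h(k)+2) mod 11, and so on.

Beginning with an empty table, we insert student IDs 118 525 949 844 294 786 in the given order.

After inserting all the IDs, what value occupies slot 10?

118: h=8 => slot 8
525: h=8, probe 8,9 => slot 9
949: h=3 => slot 3
844: h=8, probe 8,9,10 => slot 10
294: h=8, probe 8,9,10,0 => slot 0
786: h=5 => slot 5
Table: [294, -, -, 949, -, 786, -, -, 118, 525, 844]

844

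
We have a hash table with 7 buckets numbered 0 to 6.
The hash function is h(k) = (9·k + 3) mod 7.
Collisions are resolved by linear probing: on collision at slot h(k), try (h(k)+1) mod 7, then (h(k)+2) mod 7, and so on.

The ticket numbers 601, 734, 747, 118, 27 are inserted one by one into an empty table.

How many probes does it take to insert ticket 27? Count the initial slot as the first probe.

4

601: h=1 -> slot 1
734: h=1, probe 1,2 -> slot 2
747: h=6 -> slot 6
118: h=1, probe 1,2,3 -> slot 3
27: h=1, probe 1,2,3,4 -> slot 4
Table: [_, 601, 734, 118, 27, _, 747]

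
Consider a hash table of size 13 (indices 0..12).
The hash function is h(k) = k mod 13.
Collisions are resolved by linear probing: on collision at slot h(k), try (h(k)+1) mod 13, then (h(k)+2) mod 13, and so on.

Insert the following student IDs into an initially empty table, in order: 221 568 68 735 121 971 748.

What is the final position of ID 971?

10

Insert 221: h=0, slot 0 empty → index 0.
Insert 568: h=9, slot 9 empty → index 9.
Insert 68: h=3, slot 3 empty → index 3.
Insert 735: h=7, slot 7 empty → index 7.
Insert 121: h=4, slot 4 empty → index 4.
Insert 971: h=9, slot 9 occupied → index 10.
Insert 748: h=7, slot 7 occupied → index 8.
Table: [221, ., ., 68, 121, ., ., 735, 748, 568, 971, ., .]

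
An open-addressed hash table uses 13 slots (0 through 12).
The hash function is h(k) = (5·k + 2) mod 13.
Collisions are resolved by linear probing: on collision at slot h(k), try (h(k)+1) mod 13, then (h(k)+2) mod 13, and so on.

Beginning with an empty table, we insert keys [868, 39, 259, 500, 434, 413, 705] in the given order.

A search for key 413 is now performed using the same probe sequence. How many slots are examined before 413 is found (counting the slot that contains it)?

868 hashes to 0; slot 0 is free -> place at 0.
39 hashes to 2; slot 2 is free -> place at 2.
259 hashes to 10; slot 10 is free -> place at 10.
500 hashes to 6; slot 6 is free -> place at 6.
434 hashes to 1; slot 1 is free -> place at 1.
413 hashes to 0; 0,1,2 taken -> place at 3.
705 hashes to 4; slot 4 is free -> place at 4.
Table: [868, 434, 39, 413, 705, _, 500, _, _, _, 259, _, _]
Lookup 413: h=0, probe 0,1,2,3 → found at 3.

4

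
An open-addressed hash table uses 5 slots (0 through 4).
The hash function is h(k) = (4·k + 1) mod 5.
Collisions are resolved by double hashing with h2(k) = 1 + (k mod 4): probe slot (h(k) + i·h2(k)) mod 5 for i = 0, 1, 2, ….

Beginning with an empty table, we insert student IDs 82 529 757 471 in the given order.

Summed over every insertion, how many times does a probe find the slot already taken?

82: h=4 => slot 4
529: h=2 => slot 2
757: h=4, h2=2, probe 4,1 => slot 1
471: h=0 => slot 0
Table: [471, 757, 529, —, 82]

1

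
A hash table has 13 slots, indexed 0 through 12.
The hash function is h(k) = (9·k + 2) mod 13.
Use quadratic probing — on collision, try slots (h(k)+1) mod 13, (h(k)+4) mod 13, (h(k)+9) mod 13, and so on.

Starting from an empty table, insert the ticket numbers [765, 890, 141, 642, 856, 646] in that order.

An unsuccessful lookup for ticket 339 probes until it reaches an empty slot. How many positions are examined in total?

Insert 765: h=10, slot 10 empty -> index 10.
Insert 890: h=4, slot 4 empty -> index 4.
Insert 141: h=10, slot 10 occupied -> index 11.
Insert 642: h=8, slot 8 empty -> index 8.
Insert 856: h=10, slots 10,11 occupied -> index 1.
Insert 646: h=5, slot 5 empty -> index 5.
Table: [∅, 856, ∅, ∅, 890, 646, ∅, ∅, 642, ∅, 765, 141, ∅]
Lookup 339: h=11, probe 11,12 → slot 12 empty, not found.

2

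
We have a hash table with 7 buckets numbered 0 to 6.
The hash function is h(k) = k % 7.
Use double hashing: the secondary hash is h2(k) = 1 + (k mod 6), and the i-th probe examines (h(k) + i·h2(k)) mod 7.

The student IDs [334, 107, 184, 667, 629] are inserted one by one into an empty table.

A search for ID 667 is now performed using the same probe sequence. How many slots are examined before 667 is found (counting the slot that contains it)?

2

Insert 334: h=5, slot 5 empty → index 5.
Insert 107: h=2, slot 2 empty → index 2.
Insert 184: h=2, h2=5, slot 2 occupied → index 0.
Insert 667: h=2, h2=2, slot 2 occupied → index 4.
Insert 629: h=6, slot 6 empty → index 6.
Table: [184, ., 107, ., 667, 334, 629]
Lookup 667: h=2, h2=2, probe 2,4 → found at 4.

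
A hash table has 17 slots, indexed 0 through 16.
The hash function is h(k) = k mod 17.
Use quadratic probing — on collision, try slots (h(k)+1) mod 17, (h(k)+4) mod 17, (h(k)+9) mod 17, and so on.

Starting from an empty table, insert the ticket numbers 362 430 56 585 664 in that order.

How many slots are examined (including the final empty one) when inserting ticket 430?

362 hashes to 5; slot 5 is free => place at 5.
430 hashes to 5; 5 taken => place at 6.
56 hashes to 5; 5,6 taken => place at 9.
585 hashes to 7; slot 7 is free => place at 7.
664 hashes to 1; slot 1 is free => place at 1.
Table: [-, 664, -, -, -, 362, 430, 585, -, 56, -, -, -, -, -, -, -]

2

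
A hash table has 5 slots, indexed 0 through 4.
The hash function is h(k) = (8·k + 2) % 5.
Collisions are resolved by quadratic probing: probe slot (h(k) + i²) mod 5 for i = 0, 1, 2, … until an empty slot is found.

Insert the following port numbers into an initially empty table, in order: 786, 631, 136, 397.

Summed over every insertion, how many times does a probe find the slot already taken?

Insert 786: h=0, slot 0 empty => index 0.
Insert 631: h=0, slot 0 occupied => index 1.
Insert 136: h=0, slots 0,1 occupied => index 4.
Insert 397: h=3, slot 3 empty => index 3.
Table: [786, 631, ., 397, 136]

3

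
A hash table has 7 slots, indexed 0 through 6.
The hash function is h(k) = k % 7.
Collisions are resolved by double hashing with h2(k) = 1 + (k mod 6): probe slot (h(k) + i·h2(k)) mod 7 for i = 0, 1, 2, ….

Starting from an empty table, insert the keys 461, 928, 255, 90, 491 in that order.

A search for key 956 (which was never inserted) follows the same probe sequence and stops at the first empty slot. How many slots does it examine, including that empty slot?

5

461 hashes to 6; slot 6 is free → place at 6.
928 hashes to 4; slot 4 is free → place at 4.
255 hashes to 3; slot 3 is free → place at 3.
90 hashes to 6, h2=1; 6 taken → place at 0.
491 hashes to 1; slot 1 is free → place at 1.
Table: [90, 491, —, 255, 928, —, 461]
Lookup 956: h=4, h2=3, probe 4,0,3,6,2 → slot 2 empty, not found.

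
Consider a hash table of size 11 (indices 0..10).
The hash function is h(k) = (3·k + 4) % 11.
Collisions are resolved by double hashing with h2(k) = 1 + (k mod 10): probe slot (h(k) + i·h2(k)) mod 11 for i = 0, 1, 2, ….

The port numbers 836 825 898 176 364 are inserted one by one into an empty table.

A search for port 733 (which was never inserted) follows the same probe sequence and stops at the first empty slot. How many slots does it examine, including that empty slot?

Insert 836: h=4, slot 4 empty → index 4.
Insert 825: h=4, h2=6, slot 4 occupied → index 10.
Insert 898: h=3, slot 3 empty → index 3.
Insert 176: h=4, h2=7, slot 4 occupied → index 0.
Insert 364: h=7, slot 7 empty → index 7.
Table: [176, —, —, 898, 836, —, —, 364, —, —, 825]
Lookup 733: h=3, h2=4, probe 3,7,0,4,8 → slot 8 empty, not found.

5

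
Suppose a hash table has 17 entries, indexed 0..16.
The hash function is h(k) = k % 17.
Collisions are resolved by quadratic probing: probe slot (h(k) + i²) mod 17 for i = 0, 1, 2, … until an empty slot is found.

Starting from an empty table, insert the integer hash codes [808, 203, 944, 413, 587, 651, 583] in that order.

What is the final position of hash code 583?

808 hashes to 9; slot 9 is free -> place at 9.
203 hashes to 16; slot 16 is free -> place at 16.
944 hashes to 9; 9 taken -> place at 10.
413 hashes to 5; slot 5 is free -> place at 5.
587 hashes to 9; 9,10 taken -> place at 13.
651 hashes to 5; 5 taken -> place at 6.
583 hashes to 5; 5,6,9 taken -> place at 14.
Table: [., ., ., ., ., 413, 651, ., ., 808, 944, ., ., 587, 583, ., 203]

14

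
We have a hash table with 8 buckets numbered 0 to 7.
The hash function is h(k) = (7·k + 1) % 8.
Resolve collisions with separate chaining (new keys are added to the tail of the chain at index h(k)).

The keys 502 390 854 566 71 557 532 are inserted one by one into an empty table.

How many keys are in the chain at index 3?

4

Insert 502: h=3, bucket 3 empty -> new chain.
Insert 390: h=3, bucket 3 nonempty -> append to chain.
Insert 854: h=3, bucket 3 nonempty -> append to chain.
Insert 566: h=3, bucket 3 nonempty -> append to chain.
Insert 71: h=2, bucket 2 empty -> new chain.
Insert 557: h=4, bucket 4 empty -> new chain.
Insert 532: h=5, bucket 5 empty -> new chain.
Final buckets:
0: -
1: -
2: 71
3: 502 -> 390 -> 854 -> 566
4: 557
5: 532
6: -
7: -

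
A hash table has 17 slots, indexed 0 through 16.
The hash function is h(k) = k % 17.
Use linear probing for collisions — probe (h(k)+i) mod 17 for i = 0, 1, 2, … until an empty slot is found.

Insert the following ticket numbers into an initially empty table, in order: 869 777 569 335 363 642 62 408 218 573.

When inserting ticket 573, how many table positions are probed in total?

869: h=2 → slot 2
777: h=12 → slot 12
569: h=8 → slot 8
335: h=12, probe 12,13 → slot 13
363: h=6 → slot 6
642: h=13, probe 13,14 → slot 14
62: h=11 → slot 11
408: h=0 → slot 0
218: h=14, probe 14,15 → slot 15
573: h=12, probe 12,13,14,15,16 → slot 16
Table: [408, _, 869, _, _, _, 363, _, 569, _, _, 62, 777, 335, 642, 218, 573]

5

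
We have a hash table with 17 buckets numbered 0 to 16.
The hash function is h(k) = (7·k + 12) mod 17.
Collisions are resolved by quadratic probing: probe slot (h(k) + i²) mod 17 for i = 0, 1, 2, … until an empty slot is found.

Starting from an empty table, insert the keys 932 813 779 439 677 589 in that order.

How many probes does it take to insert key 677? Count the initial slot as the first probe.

932: h=8 → slot 8
813: h=8, probe 8,9 → slot 9
779: h=8, probe 8,9,12 → slot 12
439: h=8, probe 8,9,12,0 → slot 0
677: h=8, probe 8,9,12,0,7 → slot 7
589: h=4 → slot 4
Table: [439, -, -, -, 589, -, -, 677, 932, 813, -, -, 779, -, -, -, -]

5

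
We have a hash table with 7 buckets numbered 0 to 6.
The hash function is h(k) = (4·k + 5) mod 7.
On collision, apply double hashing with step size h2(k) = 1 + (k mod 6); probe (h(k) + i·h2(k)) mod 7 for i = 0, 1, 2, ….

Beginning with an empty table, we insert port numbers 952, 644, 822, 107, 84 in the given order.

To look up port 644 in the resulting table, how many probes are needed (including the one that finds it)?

2

952: h=5 => slot 5
644: h=5, h2=3, probe 5,1 => slot 1
822: h=3 => slot 3
107: h=6 => slot 6
84: h=5, h2=1, probe 5,6,0 => slot 0
Table: [84, 644, _, 822, _, 952, 107]
Lookup 644: h=5, h2=3, probe 5,1 → found at 1.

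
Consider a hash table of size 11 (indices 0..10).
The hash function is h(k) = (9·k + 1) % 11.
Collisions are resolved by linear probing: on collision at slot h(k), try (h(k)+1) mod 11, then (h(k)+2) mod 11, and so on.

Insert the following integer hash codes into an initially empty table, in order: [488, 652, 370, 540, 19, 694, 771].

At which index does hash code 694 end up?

0

Insert 488: h=4, slot 4 empty => index 4.
Insert 652: h=6, slot 6 empty => index 6.
Insert 370: h=9, slot 9 empty => index 9.
Insert 540: h=10, slot 10 empty => index 10.
Insert 19: h=7, slot 7 empty => index 7.
Insert 694: h=10, slot 10 occupied => index 0.
Insert 771: h=10, slots 10,0 occupied => index 1.
Table: [694, 771, ., ., 488, ., 652, 19, ., 370, 540]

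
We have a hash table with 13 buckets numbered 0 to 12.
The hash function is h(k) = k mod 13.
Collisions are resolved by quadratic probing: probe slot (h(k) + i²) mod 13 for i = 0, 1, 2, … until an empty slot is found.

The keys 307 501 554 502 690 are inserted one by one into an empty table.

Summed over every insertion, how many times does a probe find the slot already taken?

3

Insert 307: h=8, slot 8 empty => index 8.
Insert 501: h=7, slot 7 empty => index 7.
Insert 554: h=8, slot 8 occupied => index 9.
Insert 502: h=8, slots 8,9 occupied => index 12.
Insert 690: h=1, slot 1 empty => index 1.
Table: [—, 690, —, —, —, —, —, 501, 307, 554, —, —, 502]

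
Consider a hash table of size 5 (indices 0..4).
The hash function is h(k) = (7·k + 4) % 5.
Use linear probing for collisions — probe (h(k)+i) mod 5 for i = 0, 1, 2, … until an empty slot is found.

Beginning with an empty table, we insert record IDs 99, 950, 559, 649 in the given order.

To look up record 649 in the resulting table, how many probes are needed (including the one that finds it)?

4

99 hashes to 2; slot 2 is free → place at 2.
950 hashes to 4; slot 4 is free → place at 4.
559 hashes to 2; 2 taken → place at 3.
649 hashes to 2; 2,3,4 taken → place at 0.
Table: [649, ., 99, 559, 950]
Lookup 649: h=2, probe 2,3,4,0 → found at 0.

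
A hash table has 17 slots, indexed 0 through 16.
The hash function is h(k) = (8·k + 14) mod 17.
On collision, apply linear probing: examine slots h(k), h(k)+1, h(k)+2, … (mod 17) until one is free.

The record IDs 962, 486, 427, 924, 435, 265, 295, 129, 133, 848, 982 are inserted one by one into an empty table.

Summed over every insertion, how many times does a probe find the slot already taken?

962: h=9 -> slot 9
486: h=9, probe 9,10 -> slot 10
427: h=13 -> slot 13
924: h=11 -> slot 11
435: h=9, probe 9,10,11,12 -> slot 12
265: h=9, probe 9,10,11,12,13,14 -> slot 14
295: h=11, probe 11,12,13,14,15 -> slot 15
129: h=9, probe 9,10,11,12,13,14,15,16 -> slot 16
133: h=7 -> slot 7
848: h=15, probe 15,16,0 -> slot 0
982: h=16, probe 16,0,1 -> slot 1
Table: [848, 982, —, —, —, —, —, 133, —, 962, 486, 924, 435, 427, 265, 295, 129]

24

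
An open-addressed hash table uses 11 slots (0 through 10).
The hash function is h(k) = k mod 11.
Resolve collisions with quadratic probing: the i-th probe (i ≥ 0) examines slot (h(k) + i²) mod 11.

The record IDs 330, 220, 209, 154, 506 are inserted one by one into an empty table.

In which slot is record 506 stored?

Insert 330: h=0, slot 0 empty → index 0.
Insert 220: h=0, slot 0 occupied → index 1.
Insert 209: h=0, slots 0,1 occupied → index 4.
Insert 154: h=0, slots 0,1,4 occupied → index 9.
Insert 506: h=0, slots 0,1,4,9 occupied → index 5.
Table: [330, 220, ∅, ∅, 209, 506, ∅, ∅, ∅, 154, ∅]

5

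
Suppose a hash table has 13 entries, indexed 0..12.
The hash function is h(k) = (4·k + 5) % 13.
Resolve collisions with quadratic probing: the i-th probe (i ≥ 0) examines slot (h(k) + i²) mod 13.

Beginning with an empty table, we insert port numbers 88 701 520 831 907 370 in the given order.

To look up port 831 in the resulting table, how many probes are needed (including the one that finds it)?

2

88 hashes to 6; slot 6 is free → place at 6.
701 hashes to 1; slot 1 is free → place at 1.
520 hashes to 5; slot 5 is free → place at 5.
831 hashes to 1; 1 taken → place at 2.
907 hashes to 6; 6 taken → place at 7.
370 hashes to 3; slot 3 is free → place at 3.
Table: [∅, 701, 831, 370, ∅, 520, 88, 907, ∅, ∅, ∅, ∅, ∅]
Lookup 831: h=1, probe 1,2 → found at 2.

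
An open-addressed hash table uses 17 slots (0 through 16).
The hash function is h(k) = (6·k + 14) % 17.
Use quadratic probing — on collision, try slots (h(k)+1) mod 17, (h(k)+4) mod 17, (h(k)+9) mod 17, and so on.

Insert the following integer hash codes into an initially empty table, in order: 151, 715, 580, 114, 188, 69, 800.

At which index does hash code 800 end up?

12

Insert 151: h=2, slot 2 empty => index 2.
Insert 715: h=3, slot 3 empty => index 3.
Insert 580: h=9, slot 9 empty => index 9.
Insert 114: h=1, slot 1 empty => index 1.
Insert 188: h=3, slot 3 occupied => index 4.
Insert 69: h=3, slots 3,4 occupied => index 7.
Insert 800: h=3, slots 3,4,7 occupied => index 12.
Table: [∅, 114, 151, 715, 188, ∅, ∅, 69, ∅, 580, ∅, ∅, 800, ∅, ∅, ∅, ∅]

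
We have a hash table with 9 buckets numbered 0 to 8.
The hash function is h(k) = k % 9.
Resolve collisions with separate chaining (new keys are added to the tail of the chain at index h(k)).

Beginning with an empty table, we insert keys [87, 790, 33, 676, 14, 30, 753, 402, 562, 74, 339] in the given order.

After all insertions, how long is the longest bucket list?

Insert 87: h=6, bucket 6 empty -> new chain.
Insert 790: h=7, bucket 7 empty -> new chain.
Insert 33: h=6, bucket 6 nonempty -> append to chain.
Insert 676: h=1, bucket 1 empty -> new chain.
Insert 14: h=5, bucket 5 empty -> new chain.
Insert 30: h=3, bucket 3 empty -> new chain.
Insert 753: h=6, bucket 6 nonempty -> append to chain.
Insert 402: h=6, bucket 6 nonempty -> append to chain.
Insert 562: h=4, bucket 4 empty -> new chain.
Insert 74: h=2, bucket 2 empty -> new chain.
Insert 339: h=6, bucket 6 nonempty -> append to chain.
Final buckets:
0: -
1: 676
2: 74
3: 30
4: 562
5: 14
6: 87 -> 33 -> 753 -> 402 -> 339
7: 790
8: -

5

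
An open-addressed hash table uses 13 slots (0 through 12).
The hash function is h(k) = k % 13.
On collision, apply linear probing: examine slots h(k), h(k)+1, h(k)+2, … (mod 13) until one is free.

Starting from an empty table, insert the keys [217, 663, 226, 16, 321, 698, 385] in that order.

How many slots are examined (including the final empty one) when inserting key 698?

3

Insert 217: h=9, slot 9 empty → index 9.
Insert 663: h=0, slot 0 empty → index 0.
Insert 226: h=5, slot 5 empty → index 5.
Insert 16: h=3, slot 3 empty → index 3.
Insert 321: h=9, slot 9 occupied → index 10.
Insert 698: h=9, slots 9,10 occupied → index 11.
Insert 385: h=8, slot 8 empty → index 8.
Table: [663, —, —, 16, —, 226, —, —, 385, 217, 321, 698, —]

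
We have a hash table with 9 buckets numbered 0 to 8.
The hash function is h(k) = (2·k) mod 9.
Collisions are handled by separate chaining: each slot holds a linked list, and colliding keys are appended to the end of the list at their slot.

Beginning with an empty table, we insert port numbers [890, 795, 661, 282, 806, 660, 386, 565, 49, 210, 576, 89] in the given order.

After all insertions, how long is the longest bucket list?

4

890 → bucket 7
795 → bucket 6
661 → bucket 8
282 → bucket 6 (collision)
806 → bucket 1
660 → bucket 6 (collision)
386 → bucket 7 (collision)
565 → bucket 5
49 → bucket 8 (collision)
210 → bucket 6 (collision)
576 → bucket 0
89 → bucket 7 (collision)
Final buckets:
0: 576
1: 806
2: ∅
3: ∅
4: ∅
5: 565
6: 795 -> 282 -> 660 -> 210
7: 890 -> 386 -> 89
8: 661 -> 49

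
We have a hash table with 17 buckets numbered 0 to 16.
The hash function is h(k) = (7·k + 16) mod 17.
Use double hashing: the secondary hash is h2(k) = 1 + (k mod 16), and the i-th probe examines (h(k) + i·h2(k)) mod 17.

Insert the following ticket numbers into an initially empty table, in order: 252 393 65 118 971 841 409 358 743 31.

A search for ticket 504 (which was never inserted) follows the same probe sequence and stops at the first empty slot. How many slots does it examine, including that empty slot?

Insert 252: h=12, slot 12 empty → index 12.
Insert 393: h=13, slot 13 empty → index 13.
Insert 65: h=12, h2=2, slot 12 occupied → index 14.
Insert 118: h=9, slot 9 empty → index 9.
Insert 971: h=13, h2=12, slot 13 occupied → index 8.
Insert 841: h=4, slot 4 empty → index 4.
Insert 409: h=6, slot 6 empty → index 6.
Insert 358: h=6, h2=7, slots 6,13 occupied → index 3.
Insert 743: h=15, slot 15 empty → index 15.
Insert 31: h=12, h2=16, slot 12 occupied → index 11.
Table: [-, -, -, 358, 841, -, 409, -, 971, 118, -, 31, 252, 393, 65, 743, -]
Lookup 504: h=8, h2=9, probe 8,0 → slot 0 empty, not found.

2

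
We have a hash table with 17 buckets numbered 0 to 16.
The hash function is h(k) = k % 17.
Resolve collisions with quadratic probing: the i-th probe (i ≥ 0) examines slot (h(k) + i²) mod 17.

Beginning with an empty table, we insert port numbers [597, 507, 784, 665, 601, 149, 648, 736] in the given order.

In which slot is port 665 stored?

597 hashes to 2; slot 2 is free -> place at 2.
507 hashes to 14; slot 14 is free -> place at 14.
784 hashes to 2; 2 taken -> place at 3.
665 hashes to 2; 2,3 taken -> place at 6.
601 hashes to 6; 6 taken -> place at 7.
149 hashes to 13; slot 13 is free -> place at 13.
648 hashes to 2; 2,3,6 taken -> place at 11.
736 hashes to 5; slot 5 is free -> place at 5.
Table: [—, —, 597, 784, —, 736, 665, 601, —, —, —, 648, —, 149, 507, —, —]

6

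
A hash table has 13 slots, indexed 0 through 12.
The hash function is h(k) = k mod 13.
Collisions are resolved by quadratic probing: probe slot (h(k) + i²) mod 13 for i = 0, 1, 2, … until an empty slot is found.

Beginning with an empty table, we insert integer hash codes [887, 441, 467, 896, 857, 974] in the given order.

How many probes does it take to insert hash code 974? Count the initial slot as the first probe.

6

887 hashes to 3; slot 3 is free => place at 3.
441 hashes to 12; slot 12 is free => place at 12.
467 hashes to 12; 12 taken => place at 0.
896 hashes to 12; 12,0,3 taken => place at 8.
857 hashes to 12; 12,0,3,8 taken => place at 2.
974 hashes to 12; 12,0,3,8,2 taken => place at 11.
Table: [467, _, 857, 887, _, _, _, _, 896, _, _, 974, 441]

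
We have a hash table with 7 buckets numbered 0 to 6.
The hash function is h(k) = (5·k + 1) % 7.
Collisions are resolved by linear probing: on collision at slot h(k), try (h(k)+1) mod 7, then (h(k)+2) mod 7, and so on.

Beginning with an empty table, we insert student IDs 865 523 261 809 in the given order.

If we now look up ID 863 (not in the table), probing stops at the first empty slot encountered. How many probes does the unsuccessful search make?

3

865 hashes to 0; slot 0 is free -> place at 0.
523 hashes to 5; slot 5 is free -> place at 5.
261 hashes to 4; slot 4 is free -> place at 4.
809 hashes to 0; 0 taken -> place at 1.
Table: [865, 809, ∅, ∅, 261, 523, ∅]
Lookup 863: h=4, probe 4,5,6 → slot 6 empty, not found.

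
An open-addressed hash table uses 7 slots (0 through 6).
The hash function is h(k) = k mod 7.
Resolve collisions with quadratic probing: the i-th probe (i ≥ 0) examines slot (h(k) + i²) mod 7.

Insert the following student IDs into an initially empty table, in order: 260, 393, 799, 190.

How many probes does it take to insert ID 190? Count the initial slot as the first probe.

4

260 hashes to 1; slot 1 is free -> place at 1.
393 hashes to 1; 1 taken -> place at 2.
799 hashes to 1; 1,2 taken -> place at 5.
190 hashes to 1; 1,2,5 taken -> place at 3.
Table: [_, 260, 393, 190, _, 799, _]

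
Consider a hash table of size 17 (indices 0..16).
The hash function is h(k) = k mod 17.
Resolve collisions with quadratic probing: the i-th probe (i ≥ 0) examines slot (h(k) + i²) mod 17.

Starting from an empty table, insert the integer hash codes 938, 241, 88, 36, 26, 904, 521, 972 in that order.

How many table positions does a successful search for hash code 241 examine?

938: h=3 → slot 3
241: h=3, probe 3,4 → slot 4
88: h=3, probe 3,4,7 → slot 7
36: h=2 → slot 2
26: h=9 → slot 9
904: h=3, probe 3,4,7,12 → slot 12
521: h=11 → slot 11
972: h=3, probe 3,4,7,12,2,11,5 → slot 5
Table: [_, _, 36, 938, 241, 972, _, 88, _, 26, _, 521, 904, _, _, _, _]
Lookup 241: h=3, probe 3,4 → found at 4.

2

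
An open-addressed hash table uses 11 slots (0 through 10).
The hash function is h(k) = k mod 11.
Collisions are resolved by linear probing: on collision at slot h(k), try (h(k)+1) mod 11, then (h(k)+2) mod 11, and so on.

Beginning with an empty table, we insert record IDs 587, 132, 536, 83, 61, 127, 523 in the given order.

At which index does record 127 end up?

9

Insert 587: h=4, slot 4 empty → index 4.
Insert 132: h=0, slot 0 empty → index 0.
Insert 536: h=8, slot 8 empty → index 8.
Insert 83: h=6, slot 6 empty → index 6.
Insert 61: h=6, slot 6 occupied → index 7.
Insert 127: h=6, slots 6,7,8 occupied → index 9.
Insert 523: h=6, slots 6,7,8,9 occupied → index 10.
Table: [132, —, —, —, 587, —, 83, 61, 536, 127, 523]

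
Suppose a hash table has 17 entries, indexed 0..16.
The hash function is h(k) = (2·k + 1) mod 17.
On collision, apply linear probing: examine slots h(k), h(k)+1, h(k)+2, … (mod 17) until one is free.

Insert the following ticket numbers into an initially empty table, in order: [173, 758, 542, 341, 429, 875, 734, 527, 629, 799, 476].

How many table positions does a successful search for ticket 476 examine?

173 hashes to 7; slot 7 is free → place at 7.
758 hashes to 4; slot 4 is free → place at 4.
542 hashes to 14; slot 14 is free → place at 14.
341 hashes to 3; slot 3 is free → place at 3.
429 hashes to 9; slot 9 is free → place at 9.
875 hashes to 0; slot 0 is free → place at 0.
734 hashes to 7; 7 taken → place at 8.
527 hashes to 1; slot 1 is free → place at 1.
629 hashes to 1; 1 taken → place at 2.
799 hashes to 1; 1,2,3,4 taken → place at 5.
476 hashes to 1; 1,2,3,4,5 taken → place at 6.
Table: [875, 527, 629, 341, 758, 799, 476, 173, 734, 429, ., ., ., ., 542, ., .]
Lookup 476: h=1, probe 1,2,3,4,5,6 → found at 6.

6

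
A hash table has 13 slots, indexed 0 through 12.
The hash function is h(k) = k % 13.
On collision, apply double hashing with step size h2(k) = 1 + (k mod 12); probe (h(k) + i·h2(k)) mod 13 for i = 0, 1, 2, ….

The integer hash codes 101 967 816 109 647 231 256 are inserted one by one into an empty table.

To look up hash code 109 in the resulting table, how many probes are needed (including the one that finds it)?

Insert 101: h=10, slot 10 empty → index 10.
Insert 967: h=5, slot 5 empty → index 5.
Insert 816: h=10, h2=1, slot 10 occupied → index 11.
Insert 109: h=5, h2=2, slot 5 occupied → index 7.
Insert 647: h=10, h2=12, slot 10 occupied → index 9.
Insert 231: h=10, h2=4, slot 10 occupied → index 1.
Insert 256: h=9, h2=5, slots 9,1 occupied → index 6.
Table: [-, 231, -, -, -, 967, 256, 109, -, 647, 101, 816, -]
Lookup 109: h=5, h2=2, probe 5,7 → found at 7.

2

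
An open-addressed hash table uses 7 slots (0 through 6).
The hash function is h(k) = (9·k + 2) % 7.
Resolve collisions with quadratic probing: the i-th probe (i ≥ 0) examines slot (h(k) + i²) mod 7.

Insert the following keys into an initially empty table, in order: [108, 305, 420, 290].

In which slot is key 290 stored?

5

Insert 108: h=1, slot 1 empty → index 1.
Insert 305: h=3, slot 3 empty → index 3.
Insert 420: h=2, slot 2 empty → index 2.
Insert 290: h=1, slots 1,2 occupied → index 5.
Table: [_, 108, 420, 305, _, 290, _]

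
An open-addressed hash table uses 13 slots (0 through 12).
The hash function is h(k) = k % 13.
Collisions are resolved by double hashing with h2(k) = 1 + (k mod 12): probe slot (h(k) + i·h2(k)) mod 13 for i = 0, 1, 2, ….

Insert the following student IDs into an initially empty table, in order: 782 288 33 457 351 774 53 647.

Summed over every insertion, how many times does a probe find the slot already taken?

782 hashes to 2; slot 2 is free -> place at 2.
288 hashes to 2, h2=1; 2 taken -> place at 3.
33 hashes to 7; slot 7 is free -> place at 7.
457 hashes to 2, h2=2; 2 taken -> place at 4.
351 hashes to 0; slot 0 is free -> place at 0.
774 hashes to 7, h2=7; 7 taken -> place at 1.
53 hashes to 1, h2=6; 1,7,0 taken -> place at 6.
647 hashes to 10; slot 10 is free -> place at 10.
Table: [351, 774, 782, 288, 457, ∅, 53, 33, ∅, ∅, 647, ∅, ∅]

6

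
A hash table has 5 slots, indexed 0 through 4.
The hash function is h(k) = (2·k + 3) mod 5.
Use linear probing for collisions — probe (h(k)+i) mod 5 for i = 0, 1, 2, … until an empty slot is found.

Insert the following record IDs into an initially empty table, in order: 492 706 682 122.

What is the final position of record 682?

492 hashes to 2; slot 2 is free => place at 2.
706 hashes to 0; slot 0 is free => place at 0.
682 hashes to 2; 2 taken => place at 3.
122 hashes to 2; 2,3 taken => place at 4.
Table: [706, -, 492, 682, 122]

3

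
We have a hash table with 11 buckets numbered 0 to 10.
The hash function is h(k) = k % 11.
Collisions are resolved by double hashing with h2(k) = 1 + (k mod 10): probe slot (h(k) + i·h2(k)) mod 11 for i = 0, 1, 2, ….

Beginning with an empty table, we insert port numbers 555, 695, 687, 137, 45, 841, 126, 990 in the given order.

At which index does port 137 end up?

7

555 hashes to 5; slot 5 is free => place at 5.
695 hashes to 2; slot 2 is free => place at 2.
687 hashes to 5, h2=8; 5,2 taken => place at 10.
137 hashes to 5, h2=8; 5,2,10 taken => place at 7.
45 hashes to 1; slot 1 is free => place at 1.
841 hashes to 5, h2=2; 5,7 taken => place at 9.
126 hashes to 5, h2=7; 5,1 taken => place at 8.
990 hashes to 0; slot 0 is free => place at 0.
Table: [990, 45, 695, _, _, 555, _, 137, 126, 841, 687]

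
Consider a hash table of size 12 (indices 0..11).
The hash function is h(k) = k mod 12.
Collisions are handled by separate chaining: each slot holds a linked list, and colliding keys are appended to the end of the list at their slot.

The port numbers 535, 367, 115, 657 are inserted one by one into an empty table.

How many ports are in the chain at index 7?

535 -> bucket 7
367 -> bucket 7 (collision)
115 -> bucket 7 (collision)
657 -> bucket 9
Final buckets:
0: -
1: -
2: -
3: -
4: -
5: -
6: -
7: 535 -> 367 -> 115
8: -
9: 657
10: -
11: -

3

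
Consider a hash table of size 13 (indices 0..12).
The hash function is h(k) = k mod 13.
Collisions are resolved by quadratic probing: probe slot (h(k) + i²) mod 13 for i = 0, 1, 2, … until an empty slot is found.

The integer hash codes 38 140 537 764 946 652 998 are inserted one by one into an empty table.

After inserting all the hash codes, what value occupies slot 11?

38 hashes to 12; slot 12 is free -> place at 12.
140 hashes to 10; slot 10 is free -> place at 10.
537 hashes to 4; slot 4 is free -> place at 4.
764 hashes to 10; 10 taken -> place at 11.
946 hashes to 10; 10,11 taken -> place at 1.
652 hashes to 2; slot 2 is free -> place at 2.
998 hashes to 10; 10,11,1 taken -> place at 6.
Table: [∅, 946, 652, ∅, 537, ∅, 998, ∅, ∅, ∅, 140, 764, 38]

764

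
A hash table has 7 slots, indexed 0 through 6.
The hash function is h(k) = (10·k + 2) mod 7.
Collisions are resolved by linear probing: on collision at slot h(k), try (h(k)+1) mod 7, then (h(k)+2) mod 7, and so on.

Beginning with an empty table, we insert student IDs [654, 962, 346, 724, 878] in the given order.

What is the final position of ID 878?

Insert 654: h=4, slot 4 empty => index 4.
Insert 962: h=4, slot 4 occupied => index 5.
Insert 346: h=4, slots 4,5 occupied => index 6.
Insert 724: h=4, slots 4,5,6 occupied => index 0.
Insert 878: h=4, slots 4,5,6,0 occupied => index 1.
Table: [724, 878, —, —, 654, 962, 346]

1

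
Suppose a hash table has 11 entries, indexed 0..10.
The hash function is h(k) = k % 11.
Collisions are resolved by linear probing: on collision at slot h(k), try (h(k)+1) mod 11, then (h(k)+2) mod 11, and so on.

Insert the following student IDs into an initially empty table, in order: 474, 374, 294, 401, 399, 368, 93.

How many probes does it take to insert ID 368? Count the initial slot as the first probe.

2

474: h=1 => slot 1
374: h=0 => slot 0
294: h=8 => slot 8
401: h=5 => slot 5
399: h=3 => slot 3
368: h=5, probe 5,6 => slot 6
93: h=5, probe 5,6,7 => slot 7
Table: [374, 474, ∅, 399, ∅, 401, 368, 93, 294, ∅, ∅]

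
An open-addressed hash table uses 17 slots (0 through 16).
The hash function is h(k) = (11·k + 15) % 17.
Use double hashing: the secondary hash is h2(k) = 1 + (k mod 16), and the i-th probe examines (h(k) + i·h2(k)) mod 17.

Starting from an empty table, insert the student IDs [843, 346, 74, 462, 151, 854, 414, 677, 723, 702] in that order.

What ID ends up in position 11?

843: h=6 → slot 6
346: h=13 → slot 13
74: h=13, h2=11, probe 13,7 → slot 7
462: h=14 → slot 14
151: h=10 → slot 10
854: h=8 → slot 8
414: h=13, h2=15, probe 13,11 → slot 11
677: h=16 → slot 16
723: h=12 → slot 12
702: h=2 → slot 2
Table: [_, _, 702, _, _, _, 843, 74, 854, _, 151, 414, 723, 346, 462, _, 677]

414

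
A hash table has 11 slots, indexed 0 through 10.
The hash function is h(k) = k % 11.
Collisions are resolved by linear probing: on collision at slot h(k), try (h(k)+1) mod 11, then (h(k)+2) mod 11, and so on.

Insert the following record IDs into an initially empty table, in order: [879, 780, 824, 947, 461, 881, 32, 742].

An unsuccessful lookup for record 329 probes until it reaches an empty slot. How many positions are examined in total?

9

Insert 879: h=10, slot 10 empty => index 10.
Insert 780: h=10, slot 10 occupied => index 0.
Insert 824: h=10, slots 10,0 occupied => index 1.
Insert 947: h=1, slot 1 occupied => index 2.
Insert 461: h=10, slots 10,0,1,2 occupied => index 3.
Insert 881: h=1, slots 1,2,3 occupied => index 4.
Insert 32: h=10, slots 10,0,1,2,3,4 occupied => index 5.
Insert 742: h=5, slot 5 occupied => index 6.
Table: [780, 824, 947, 461, 881, 32, 742, -, -, -, 879]
Lookup 329: h=10, probe 10,0,1,2,3,4,5,6,7 → slot 7 empty, not found.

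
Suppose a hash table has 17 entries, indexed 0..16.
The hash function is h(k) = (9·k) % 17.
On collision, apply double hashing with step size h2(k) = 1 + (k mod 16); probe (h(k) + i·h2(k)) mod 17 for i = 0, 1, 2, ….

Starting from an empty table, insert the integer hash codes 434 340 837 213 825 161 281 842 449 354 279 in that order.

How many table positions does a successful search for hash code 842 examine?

434: h=13 -> slot 13
340: h=0 -> slot 0
837: h=2 -> slot 2
213: h=13, h2=6, probe 13,2,8 -> slot 8
825: h=13, h2=10, probe 13,6 -> slot 6
161: h=4 -> slot 4
281: h=13, h2=10, probe 13,6,16 -> slot 16
842: h=13, h2=11, probe 13,7 -> slot 7
449: h=12 -> slot 12
354: h=7, h2=3, probe 7,10 -> slot 10
279: h=12, h2=8, probe 12,3 -> slot 3
Table: [340, -, 837, 279, 161, -, 825, 842, 213, -, 354, -, 449, 434, -, -, 281]
Lookup 842: h=13, h2=11, probe 13,7 → found at 7.

2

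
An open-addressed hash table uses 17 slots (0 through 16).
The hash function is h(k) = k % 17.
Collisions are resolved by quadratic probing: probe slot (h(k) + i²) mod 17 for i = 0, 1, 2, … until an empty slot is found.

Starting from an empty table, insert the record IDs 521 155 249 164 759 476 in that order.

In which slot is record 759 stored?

3

Insert 521: h=11, slot 11 empty -> index 11.
Insert 155: h=2, slot 2 empty -> index 2.
Insert 249: h=11, slot 11 occupied -> index 12.
Insert 164: h=11, slots 11,12 occupied -> index 15.
Insert 759: h=11, slots 11,12,15 occupied -> index 3.
Insert 476: h=0, slot 0 empty -> index 0.
Table: [476, ., 155, 759, ., ., ., ., ., ., ., 521, 249, ., ., 164, .]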